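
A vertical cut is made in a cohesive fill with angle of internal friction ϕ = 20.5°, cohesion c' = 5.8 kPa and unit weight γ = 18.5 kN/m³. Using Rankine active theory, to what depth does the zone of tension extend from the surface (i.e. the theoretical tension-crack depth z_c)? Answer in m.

0.904 m

K_a = tan²(45° − 20.5°/2) = 0.4813; √K_a = 0.6937.
The active pressure is zero where K_a γ z = 2c√K_a, so z_c = 2c/(γ√K_a) = 2×5.8/(18.5×0.6937) = 0.9039 m.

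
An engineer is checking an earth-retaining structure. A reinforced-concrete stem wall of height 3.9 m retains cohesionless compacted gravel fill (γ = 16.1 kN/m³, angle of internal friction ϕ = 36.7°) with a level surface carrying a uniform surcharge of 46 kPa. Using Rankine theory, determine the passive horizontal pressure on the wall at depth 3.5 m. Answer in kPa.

406 kPa

K_p = (1 + sin φ)/(1 − sin φ) = 3.970.
σ_v = γz + q = 16.1 × 3.5 + 46 = 102.4 kPa.
σ_h = K_p σ_v = 3.970 × 102.4 = 406.4 kPa.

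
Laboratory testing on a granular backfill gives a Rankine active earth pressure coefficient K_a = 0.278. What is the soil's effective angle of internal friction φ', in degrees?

K_a = tan²(45° − φ/2) ⇒ 45° − φ/2 = arctan(√0.278) = 27.80°.
φ = 2(45° − 27.80°) = 34.40°.

34.4°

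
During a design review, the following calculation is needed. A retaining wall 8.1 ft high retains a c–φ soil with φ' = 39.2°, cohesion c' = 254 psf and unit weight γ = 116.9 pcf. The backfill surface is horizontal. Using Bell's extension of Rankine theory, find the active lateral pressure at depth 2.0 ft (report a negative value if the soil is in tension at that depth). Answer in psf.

K_a = (1 − sin φ)/(1 + sin φ) = 0.2255.
σ_a = K_a γ z − 2c√K_a = 0.2255×116.9×2.0 − 2×254×0.4748 = -188.5 psf.

-189 psf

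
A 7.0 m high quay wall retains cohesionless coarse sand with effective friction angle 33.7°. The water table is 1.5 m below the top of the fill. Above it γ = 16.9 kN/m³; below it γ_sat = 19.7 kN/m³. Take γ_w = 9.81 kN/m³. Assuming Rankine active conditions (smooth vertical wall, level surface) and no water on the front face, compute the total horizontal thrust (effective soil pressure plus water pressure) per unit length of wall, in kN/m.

237 kN/m

K_a = tan²(45° − φ/2) = 0.2863.
γ' = 19.7 − 9.81 = 9.890 kN/m³. Depth below WT = 5.5 m.
σ'_h at WT = K_a γ d_w = 7.258 kPa; at base = 7.258 + K_a γ' × 5.5 = 22.83 kPa.
P₁ (0–1.5 m) = ½×7.258×1.5 = 5.443. P₂ (1.5–7.0 m) = ½(7.258+22.83)×5.5 = 82.74.
P_w = ½ γ_w h₂² = 0.5×9.81×5.5² = 148.4. Total = 5.443+82.74+148.4 = 236.6 kN/m.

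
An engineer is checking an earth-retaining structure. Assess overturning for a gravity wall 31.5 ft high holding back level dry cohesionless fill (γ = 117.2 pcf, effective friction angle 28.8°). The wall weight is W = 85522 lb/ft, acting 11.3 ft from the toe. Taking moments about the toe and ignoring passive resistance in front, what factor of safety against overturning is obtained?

K_a = tan²(45° − 28.8°/2) = 0.3498.
P_a = ½K_aγH² = 0.5×0.3498×117.2×31.5² = 20340 lb/ft, acting at H/3 = 10.50 ft above the base.
Overturning moment M_o = P_a × H/3 = 20340 × 10.50 = 213500.
Resisting moment M_r = W × 11.3 = 85522 × 11.3 = 966400.
FS_overturning = M_r/M_o = 966400/213500 = 4.526.

4.53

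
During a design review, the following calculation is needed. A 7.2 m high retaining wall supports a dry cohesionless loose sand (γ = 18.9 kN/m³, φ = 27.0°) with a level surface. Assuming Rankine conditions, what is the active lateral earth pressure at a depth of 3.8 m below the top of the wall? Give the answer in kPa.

K_a = (1 − sin φ)/(1 + sin φ) = 0.3755.
σ_h = K_a γ z = 0.3755 × 18.9 × 3.8 = 26.97 kPa.

27.0 kPa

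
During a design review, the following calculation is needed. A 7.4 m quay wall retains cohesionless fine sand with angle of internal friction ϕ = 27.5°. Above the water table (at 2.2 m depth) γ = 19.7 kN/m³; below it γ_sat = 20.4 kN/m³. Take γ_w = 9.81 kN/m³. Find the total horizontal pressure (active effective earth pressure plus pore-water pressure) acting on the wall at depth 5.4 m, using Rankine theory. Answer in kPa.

59.8 kPa

K_a = (1 − sin φ)/(1 + sin φ) = 0.3682.
γ' = 20.4 − 9.81 = 10.59 kN/m³.
Effective vertical stress at 5.4 m: σ'_v = 19.7×2.2 + 10.59×3.20 = 77.23 kPa.
σ'_h = K_a σ'_v = 0.3682 × 77.23 = 28.44 kPa; u = γ_w × 3.20 = 31.39 kPa.
Total σ_h = 28.44 + 31.39 = 59.83 kPa.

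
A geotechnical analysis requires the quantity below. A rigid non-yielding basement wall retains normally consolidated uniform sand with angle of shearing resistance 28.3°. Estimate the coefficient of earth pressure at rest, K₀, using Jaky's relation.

0.526

K₀ = 1 − sin φ' = 1 − sin 28.3° = 0.5259.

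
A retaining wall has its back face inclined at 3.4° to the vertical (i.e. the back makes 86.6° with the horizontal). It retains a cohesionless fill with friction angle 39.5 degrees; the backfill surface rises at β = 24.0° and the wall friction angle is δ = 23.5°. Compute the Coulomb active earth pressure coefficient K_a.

0.312

K_a = sin²(α+φ) / [sin²α · sin(α−δ) · (1 + √{sin(φ+δ)sin(φ−β) / (sin(α−δ)sin(α+β))})²].
With α = 86.6°, φ = 39.5°, δ = 23.5°, β = 24.0°: K_a = 0.3122.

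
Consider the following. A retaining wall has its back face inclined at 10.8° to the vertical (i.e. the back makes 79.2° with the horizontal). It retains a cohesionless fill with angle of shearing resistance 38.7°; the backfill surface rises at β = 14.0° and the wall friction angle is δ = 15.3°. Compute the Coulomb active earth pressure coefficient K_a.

0.346

K_a = sin²(α+φ) / [sin²α · sin(α−δ) · (1 + √{sin(φ+δ)sin(φ−β) / (sin(α−δ)sin(α+β))})²].
With α = 79.2°, φ = 38.7°, δ = 15.3°, β = 14.0°: K_a = 0.3460.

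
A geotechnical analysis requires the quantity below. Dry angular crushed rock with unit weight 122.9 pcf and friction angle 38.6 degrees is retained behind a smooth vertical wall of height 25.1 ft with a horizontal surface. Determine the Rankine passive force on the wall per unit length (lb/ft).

167000 lb/ft

K_p = tan²(45° + φ/2) = 4.317.
P_p = ½ K_p γ H² = 0.5 × 4.317 × 122.9 × 25.1² = 167100 lb/ft.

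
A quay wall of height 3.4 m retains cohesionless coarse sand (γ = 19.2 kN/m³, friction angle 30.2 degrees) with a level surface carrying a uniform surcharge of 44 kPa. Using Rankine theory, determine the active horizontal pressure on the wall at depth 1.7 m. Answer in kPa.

25.3 kPa

K_a = (1 − sin φ)/(1 + sin φ) = 0.3307.
σ_v = γz + q = 19.2 × 1.7 + 44 = 76.64 kPa.
σ_h = K_a σ_v = 0.3307 × 76.64 = 25.34 kPa.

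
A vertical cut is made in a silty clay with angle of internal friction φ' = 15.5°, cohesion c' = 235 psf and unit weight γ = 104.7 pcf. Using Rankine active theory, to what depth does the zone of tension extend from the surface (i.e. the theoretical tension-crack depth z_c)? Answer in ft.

K_a = tan²(45° − 15.5°/2) = 0.5782; √K_a = 0.7604.
The active pressure is zero where K_a γ z = 2c√K_a, so z_c = 2c/(γ√K_a) = 2×235/(104.7×0.7604) = 5.903 ft.

5.90 ft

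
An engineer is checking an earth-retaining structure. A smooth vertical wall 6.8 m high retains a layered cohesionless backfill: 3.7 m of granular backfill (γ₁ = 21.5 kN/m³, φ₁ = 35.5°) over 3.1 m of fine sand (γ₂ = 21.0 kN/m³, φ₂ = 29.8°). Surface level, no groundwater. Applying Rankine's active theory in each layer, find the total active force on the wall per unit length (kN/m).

156 kN/m

K_a1 = tan²(45°−35.5°/2) = 0.2653; K_a2 = tan²(45°−29.8°/2) = 0.3360.
Layer 1: σ at base = K_a1 γ₁ h₁ = 21.10 kPa; P₁ = ½×21.10×3.7 = 39.04.
Layer 2: σ_v at top = γ₁h₁ = 79.55; σ_h top = K_a2×79.55 = 26.73; σ_h base = K_a2×(79.55+21.0×3.1) = 48.61.
P₂ = ½(26.73+48.61)×3.1 = 116.8. Total P_a = 39.04+116.8 = 155.8 kN/m.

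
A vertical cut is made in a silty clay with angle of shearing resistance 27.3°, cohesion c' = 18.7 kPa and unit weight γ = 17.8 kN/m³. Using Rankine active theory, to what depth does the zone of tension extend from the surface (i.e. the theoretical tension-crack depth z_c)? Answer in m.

3.45 m

K_a = tan²(45° − 27.3°/2) = 0.3711; √K_a = 0.6092.
The active pressure is zero where K_a γ z = 2c√K_a, so z_c = 2c/(γ√K_a) = 2×18.7/(17.8×0.6092) = 3.449 m.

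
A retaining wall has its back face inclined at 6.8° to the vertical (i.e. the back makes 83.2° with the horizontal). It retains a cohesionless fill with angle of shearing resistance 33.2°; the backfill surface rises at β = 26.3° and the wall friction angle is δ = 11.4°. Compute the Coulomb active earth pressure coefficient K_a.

0.501

K_a = sin²(α+φ) / [sin²α · sin(α−δ) · (1 + √{sin(φ+δ)sin(φ−β) / (sin(α−δ)sin(α+β))})²].
With α = 83.2°, φ = 33.2°, δ = 11.4°, β = 26.3°: K_a = 0.5015.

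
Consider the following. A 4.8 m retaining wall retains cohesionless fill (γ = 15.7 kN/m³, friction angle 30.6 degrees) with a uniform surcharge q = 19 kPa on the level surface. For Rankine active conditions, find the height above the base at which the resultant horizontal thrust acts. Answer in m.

1.87 m

K_a = 0.3253.
Triangular part P₁ = ½K_aγH² = 58.84 at H/3 = 1.600 m; rectangular part P₂ = K_a q H = 29.67 at H/2 = 2.400 m.
ȳ = (P₁·1.600 + P₂·2.400)/(P₁+P₂) = 1.868 m.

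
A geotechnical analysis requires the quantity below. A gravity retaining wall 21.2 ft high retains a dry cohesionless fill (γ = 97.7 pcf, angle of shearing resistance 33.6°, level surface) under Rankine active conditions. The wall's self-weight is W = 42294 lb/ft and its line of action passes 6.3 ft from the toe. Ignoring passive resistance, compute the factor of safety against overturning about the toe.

5.97

K_a = tan²(45° − 33.6°/2) = 0.2875.
P_a = ½K_aγH² = 0.5×0.2875×97.7×21.2² = 6312 lb/ft, acting at H/3 = 7.067 ft above the base.
Overturning moment M_o = P_a × H/3 = 6312 × 7.067 = 44610.
Resisting moment M_r = W × 6.3 = 42294 × 6.3 = 266500.
FS_overturning = M_r/M_o = 266500/44610 = 5.973.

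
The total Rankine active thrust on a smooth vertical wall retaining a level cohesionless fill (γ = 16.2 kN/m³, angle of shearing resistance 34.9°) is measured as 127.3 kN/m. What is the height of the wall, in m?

K_a = 0.2721. P_a = ½ K_a γ H² ⇒ H = √(2P_a/(K_a γ)).
H = √(2×127.3/(0.2721×16.2)) = 7.599 m.

7.60 m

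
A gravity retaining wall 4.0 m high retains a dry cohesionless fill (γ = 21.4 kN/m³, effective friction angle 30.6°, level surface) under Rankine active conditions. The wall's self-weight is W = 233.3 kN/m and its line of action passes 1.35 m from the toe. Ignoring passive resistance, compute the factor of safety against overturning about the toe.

K_a = tan²(45° − 30.6°/2) = 0.3253.
P_a = ½K_aγH² = 0.5×0.3253×21.4×4.0² = 55.70 kN/m, acting at H/3 = 1.333 m above the base.
Overturning moment M_o = P_a × H/3 = 55.70 × 1.333 = 74.27.
Resisting moment M_r = W × 1.35 = 233.3 × 1.35 = 315.0.
FS_overturning = M_r/M_o = 315.0/74.27 = 4.241.

4.24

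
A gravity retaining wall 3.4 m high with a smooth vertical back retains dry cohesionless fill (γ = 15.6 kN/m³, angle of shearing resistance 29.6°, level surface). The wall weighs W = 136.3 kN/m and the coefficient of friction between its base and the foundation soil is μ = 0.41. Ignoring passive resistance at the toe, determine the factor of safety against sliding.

1.83

K_a = tan²(45° − 29.6°/2) = 0.3387.
P_a = ½K_aγH² = 0.5×0.3387×15.6×3.4² = 30.54 kN/m, acting at H/3 = 1.133 m above the base.
FS_sliding = μW / P_a = 0.41×136.3 / 30.54 = 1.830.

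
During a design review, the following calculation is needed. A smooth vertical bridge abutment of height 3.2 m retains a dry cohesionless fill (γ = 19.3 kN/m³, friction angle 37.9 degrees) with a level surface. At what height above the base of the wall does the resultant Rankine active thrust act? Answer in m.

K_a = 0.2389.
The pressure distribution is triangular, so the resultant acts at H/3 above the base = 3.2/3 = 1.067 m.

1.07 m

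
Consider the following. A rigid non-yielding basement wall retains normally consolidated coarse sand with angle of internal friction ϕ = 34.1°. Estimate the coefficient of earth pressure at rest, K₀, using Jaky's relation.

0.439

K₀ = 1 − sin φ' = 1 − sin 34.1° = 0.4394.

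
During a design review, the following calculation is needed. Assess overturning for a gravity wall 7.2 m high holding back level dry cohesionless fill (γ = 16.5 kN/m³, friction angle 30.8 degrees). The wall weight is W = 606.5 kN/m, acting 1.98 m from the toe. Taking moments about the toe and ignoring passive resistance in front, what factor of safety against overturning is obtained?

K_a = tan²(45° − 30.8°/2) = 0.3227.
P_a = ½K_aγH² = 0.5×0.3227×16.5×7.2² = 138.0 kN/m, acting at H/3 = 2.400 m above the base.
Overturning moment M_o = P_a × H/3 = 138.0 × 2.400 = 331.2.
Resisting moment M_r = W × 1.98 = 606.5 × 1.98 = 1201.
FS_overturning = M_r/M_o = 1201/331.2 = 3.625.

3.63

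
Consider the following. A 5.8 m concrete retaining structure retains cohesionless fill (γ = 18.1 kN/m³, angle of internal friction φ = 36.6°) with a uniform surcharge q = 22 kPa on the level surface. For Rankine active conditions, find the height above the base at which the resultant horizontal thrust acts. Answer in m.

K_a = 0.2530.
Triangular part P₁ = ½K_aγH² = 77.01 at H/3 = 1.933 m; rectangular part P₂ = K_a q H = 32.28 at H/2 = 2.900 m.
ȳ = (P₁·1.933 + P₂·2.900)/(P₁+P₂) = 2.219 m.

2.22 m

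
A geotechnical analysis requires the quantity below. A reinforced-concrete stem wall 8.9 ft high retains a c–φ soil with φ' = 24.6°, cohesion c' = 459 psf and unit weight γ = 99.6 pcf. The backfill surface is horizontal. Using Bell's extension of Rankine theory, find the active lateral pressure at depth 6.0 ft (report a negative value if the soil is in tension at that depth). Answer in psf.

-343 psf

K_a = (1 − sin φ)/(1 + sin φ) = 0.4121.
σ_a = K_a γ z − 2c√K_a = 0.4121×99.6×6.0 − 2×459×0.6420 = -343.0 psf.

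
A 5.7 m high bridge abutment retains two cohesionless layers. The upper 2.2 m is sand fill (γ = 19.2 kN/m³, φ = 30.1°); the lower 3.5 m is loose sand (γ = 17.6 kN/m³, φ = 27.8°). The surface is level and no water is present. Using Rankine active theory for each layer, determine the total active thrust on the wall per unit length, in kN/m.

K_a1 = tan²(45°−30.1°/2) = 0.3320; K_a2 = tan²(45°−27.8°/2) = 0.3639.
Layer 1: σ at base = K_a1 γ₁ h₁ = 14.02 kPa; P₁ = ½×14.02×2.2 = 15.43.
Layer 2: σ_v at top = γ₁h₁ = 42.24; σ_h top = K_a2×42.24 = 15.37; σ_h base = K_a2×(42.24+17.6×3.5) = 37.79.
P₂ = ½(15.37+37.79)×3.5 = 93.03. Total P_a = 15.43+93.03 = 108.5 kN/m.

108 kN/m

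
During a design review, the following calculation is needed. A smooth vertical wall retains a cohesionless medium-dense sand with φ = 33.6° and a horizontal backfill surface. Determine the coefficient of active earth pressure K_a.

K_a = (1 − sin φ)/(1 + sin φ) = (1 − sin 33.6°)/(1 + sin 33.6°) = 0.2875.

0.288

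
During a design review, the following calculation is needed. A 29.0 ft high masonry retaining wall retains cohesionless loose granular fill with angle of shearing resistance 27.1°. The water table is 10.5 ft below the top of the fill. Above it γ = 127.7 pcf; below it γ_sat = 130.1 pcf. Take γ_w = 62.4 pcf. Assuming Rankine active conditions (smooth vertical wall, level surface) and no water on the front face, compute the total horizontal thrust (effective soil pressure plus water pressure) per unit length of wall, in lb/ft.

26900 lb/ft

K_a = tan²(45° − φ/2) = 0.3741.
γ' = 130.1 − 62.4 = 67.70 pcf. Depth below WT = 18.5 ft.
σ'_h at WT = K_a γ d_w = 501.6 psf; at base = 501.6 + K_a γ' × 18.5 = 970.0 psf.
P₁ (0–10.5 ft) = ½×501.6×10.5 = 2633. P₂ (10.5–29.0 ft) = ½(501.6+970.0)×18.5 = 13610.
P_w = ½ γ_w h₂² = 0.5×62.4×18.5² = 10680. Total = 2633+13610+10680 = 26920 lb/ft.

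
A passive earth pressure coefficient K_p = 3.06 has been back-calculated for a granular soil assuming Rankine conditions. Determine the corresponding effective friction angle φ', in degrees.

30.5°

K_p = (1+sin φ)/(1−sin φ) ⇒ sin φ = (K_p − 1)/(K_p + 1) = 0.5074.
φ = arcsin(0.5074) = 30.49°.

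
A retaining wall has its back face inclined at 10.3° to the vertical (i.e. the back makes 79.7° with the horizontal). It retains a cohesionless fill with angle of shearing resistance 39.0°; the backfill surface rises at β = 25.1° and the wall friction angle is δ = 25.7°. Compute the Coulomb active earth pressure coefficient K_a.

K_a = sin²(α+φ) / [sin²α · sin(α−δ) · (1 + √{sin(φ+δ)sin(φ−β) / (sin(α−δ)sin(α+β))})²].
With α = 79.7°, φ = 39.0°, δ = 25.7°, β = 25.1°: K_a = 0.4214.

0.421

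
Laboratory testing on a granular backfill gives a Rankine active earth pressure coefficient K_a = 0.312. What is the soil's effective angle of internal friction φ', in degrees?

K_a = tan²(45° − φ/2) ⇒ 45° − φ/2 = arctan(√0.312) = 29.19°.
φ = 2(45° − 29.19°) = 31.63°.

31.6°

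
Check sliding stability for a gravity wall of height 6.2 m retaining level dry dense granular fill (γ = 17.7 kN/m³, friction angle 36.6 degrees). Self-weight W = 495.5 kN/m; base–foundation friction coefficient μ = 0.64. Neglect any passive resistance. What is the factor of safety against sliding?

3.69

K_a = tan²(45° − 36.6°/2) = 0.2530.
P_a = ½K_aγH² = 0.5×0.2530×17.7×6.2² = 86.05 kN/m, acting at H/3 = 2.067 m above the base.
FS_sliding = μW / P_a = 0.64×495.5 / 86.05 = 3.685.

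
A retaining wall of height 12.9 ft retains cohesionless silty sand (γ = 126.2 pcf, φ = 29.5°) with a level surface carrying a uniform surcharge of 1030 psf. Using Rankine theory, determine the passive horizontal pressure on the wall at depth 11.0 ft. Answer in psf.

K_p = (1 + sin φ)/(1 − sin φ) = 2.940.
σ_v = γz + q = 126.2 × 11.0 + 1030 = 2418 psf.
σ_h = K_p σ_v = 2.940 × 2418 = 7110 psf.

7110 psf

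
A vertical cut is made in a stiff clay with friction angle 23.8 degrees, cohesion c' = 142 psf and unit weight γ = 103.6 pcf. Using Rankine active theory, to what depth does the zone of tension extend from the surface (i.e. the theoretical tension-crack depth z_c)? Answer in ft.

K_a = tan²(45° − 23.8°/2) = 0.4250; √K_a = 0.6519.
The active pressure is zero where K_a γ z = 2c√K_a, so z_c = 2c/(γ√K_a) = 2×142/(103.6×0.6519) = 4.205 ft.

4.21 ft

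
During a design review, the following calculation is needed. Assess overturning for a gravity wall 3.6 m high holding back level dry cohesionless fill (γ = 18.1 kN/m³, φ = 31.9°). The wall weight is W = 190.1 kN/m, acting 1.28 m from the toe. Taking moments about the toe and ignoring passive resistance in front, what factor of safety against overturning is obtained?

5.60

K_a = tan²(45° − 31.9°/2) = 0.3085.
P_a = ½K_aγH² = 0.5×0.3085×18.1×3.6² = 36.19 kN/m, acting at H/3 = 1.200 m above the base.
Overturning moment M_o = P_a × H/3 = 36.19 × 1.200 = 43.42.
Resisting moment M_r = W × 1.28 = 190.1 × 1.28 = 243.3.
FS_overturning = M_r/M_o = 243.3/43.42 = 5.604.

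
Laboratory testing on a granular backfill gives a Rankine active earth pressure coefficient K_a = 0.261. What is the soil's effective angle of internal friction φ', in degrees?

35.9°

K_a = tan²(45° − φ/2) ⇒ 45° − φ/2 = arctan(√0.261) = 27.06°.
φ = 2(45° − 27.06°) = 35.88°.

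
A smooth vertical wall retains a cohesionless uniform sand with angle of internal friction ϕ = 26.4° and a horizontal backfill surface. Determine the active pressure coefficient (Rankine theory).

K_a = (1 − sin φ)/(1 + sin φ) = (1 − sin 26.4°)/(1 + sin 26.4°) = 0.3844.

0.384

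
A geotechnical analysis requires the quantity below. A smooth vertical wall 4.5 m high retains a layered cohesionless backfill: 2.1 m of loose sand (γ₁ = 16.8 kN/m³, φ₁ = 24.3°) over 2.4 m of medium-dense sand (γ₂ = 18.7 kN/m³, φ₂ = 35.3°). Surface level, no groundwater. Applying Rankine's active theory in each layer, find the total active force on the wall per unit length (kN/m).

52.5 kN/m

K_a1 = tan²(45°−24.3°/2) = 0.4169; K_a2 = tan²(45°−35.3°/2) = 0.2675.
Layer 1: σ at base = K_a1 γ₁ h₁ = 14.71 kPa; P₁ = ½×14.71×2.1 = 15.44.
Layer 2: σ_v at top = γ₁h₁ = 35.28; σ_h top = K_a2×35.28 = 9.439; σ_h base = K_a2×(35.28+18.7×2.4) = 21.45.
P₂ = ½(9.439+21.45)×2.4 = 37.06. Total P_a = 15.44+37.06 = 52.51 kN/m.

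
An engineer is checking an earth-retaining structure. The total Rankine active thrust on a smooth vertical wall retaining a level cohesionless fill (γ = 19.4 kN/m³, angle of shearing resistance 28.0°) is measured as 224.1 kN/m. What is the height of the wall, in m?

K_a = 0.3610. P_a = ½ K_a γ H² ⇒ H = √(2P_a/(K_a γ)).
H = √(2×224.1/(0.3610×19.4)) = 7.999 m.

8.00 m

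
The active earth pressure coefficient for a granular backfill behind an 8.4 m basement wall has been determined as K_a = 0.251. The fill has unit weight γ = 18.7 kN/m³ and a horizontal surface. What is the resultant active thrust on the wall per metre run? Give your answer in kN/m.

P = ½ K_a γ H² = 0.5 × 0.251 × 18.7 × 8.4² = 165.6 kN/m.

166 kN/m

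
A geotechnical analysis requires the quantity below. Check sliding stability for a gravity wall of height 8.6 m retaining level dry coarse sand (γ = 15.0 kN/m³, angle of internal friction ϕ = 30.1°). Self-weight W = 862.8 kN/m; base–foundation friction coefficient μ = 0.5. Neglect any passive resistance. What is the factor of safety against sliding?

2.34

K_a = tan²(45° − 30.1°/2) = 0.3320.
P_a = ½K_aγH² = 0.5×0.3320×15.0×8.6² = 184.2 kN/m, acting at H/3 = 2.867 m above the base.
FS_sliding = μW / P_a = 0.5×862.8 / 184.2 = 2.343.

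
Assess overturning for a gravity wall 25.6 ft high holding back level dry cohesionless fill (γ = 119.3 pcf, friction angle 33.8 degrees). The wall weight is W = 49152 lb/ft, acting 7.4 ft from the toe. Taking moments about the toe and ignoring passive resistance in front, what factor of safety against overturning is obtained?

3.82

K_a = tan²(45° − 33.8°/2) = 0.2851.
P_a = ½K_aγH² = 0.5×0.2851×119.3×25.6² = 11150 lb/ft, acting at H/3 = 8.533 ft above the base.
Overturning moment M_o = P_a × H/3 = 11150 × 8.533 = 95110.
Resisting moment M_r = W × 7.4 = 49152 × 7.4 = 363700.
FS_overturning = M_r/M_o = 363700/95110 = 3.824.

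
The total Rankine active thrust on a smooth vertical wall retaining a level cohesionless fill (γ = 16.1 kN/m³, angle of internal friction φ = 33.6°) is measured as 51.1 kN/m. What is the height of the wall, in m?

K_a = 0.2875. P_a = ½ K_a γ H² ⇒ H = √(2P_a/(K_a γ)).
H = √(2×51.1/(0.2875×16.1)) = 4.699 m.

4.70 m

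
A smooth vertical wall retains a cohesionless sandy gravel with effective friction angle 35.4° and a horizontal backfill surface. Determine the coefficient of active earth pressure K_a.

K_a = tan²(45° − φ/2) = tan²(27.30°) = 0.2664.

0.266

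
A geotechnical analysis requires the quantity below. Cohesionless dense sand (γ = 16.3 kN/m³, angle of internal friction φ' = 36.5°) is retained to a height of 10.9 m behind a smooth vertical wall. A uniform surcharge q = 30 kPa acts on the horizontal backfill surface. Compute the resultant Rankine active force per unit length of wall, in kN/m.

329 kN/m

K_a = tan²(45° − φ/2) = 0.2541.
Soil triangle: ½ K_a γ H² = 0.5×0.2541×16.3×10.9² = 246.0 kN/m.
Surcharge rectangle: K_a q H = 0.2541×30×10.9 = 83.08 kN/m.
Total = 246.0 + 83.08 = 329.1 kN/m.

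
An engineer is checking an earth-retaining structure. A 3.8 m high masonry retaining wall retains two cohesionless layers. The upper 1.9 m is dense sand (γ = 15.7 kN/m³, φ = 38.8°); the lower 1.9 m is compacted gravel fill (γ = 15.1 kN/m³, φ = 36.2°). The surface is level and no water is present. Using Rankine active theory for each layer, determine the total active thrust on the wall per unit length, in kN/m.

28.1 kN/m

K_a1 = tan²(45°−38.8°/2) = 0.2296; K_a2 = tan²(45°−36.2°/2) = 0.2574.
Layer 1: σ at base = K_a1 γ₁ h₁ = 6.848 kPa; P₁ = ½×6.848×1.9 = 6.505.
Layer 2: σ_v at top = γ₁h₁ = 29.83; σ_h top = K_a2×29.83 = 7.678; σ_h base = K_a2×(29.83+15.1×1.9) = 15.06.
P₂ = ½(7.678+15.06)×1.9 = 21.60. Total P_a = 6.505+21.60 = 28.11 kN/m.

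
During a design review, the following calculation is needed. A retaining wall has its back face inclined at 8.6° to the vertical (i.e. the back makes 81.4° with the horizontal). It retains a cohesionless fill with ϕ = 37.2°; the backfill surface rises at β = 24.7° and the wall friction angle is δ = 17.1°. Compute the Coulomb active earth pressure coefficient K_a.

K_a = sin²(α+φ) / [sin²α · sin(α−δ) · (1 + √{sin(φ+δ)sin(φ−β) / (sin(α−δ)sin(α+β))})²].
With α = 81.4°, φ = 37.2°, δ = 17.1°, β = 24.7°: K_a = 0.4159.

0.416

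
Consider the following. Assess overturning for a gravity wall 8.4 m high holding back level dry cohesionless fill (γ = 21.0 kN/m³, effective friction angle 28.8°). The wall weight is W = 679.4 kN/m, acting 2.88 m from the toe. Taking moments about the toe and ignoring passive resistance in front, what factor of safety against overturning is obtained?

2.70

K_a = tan²(45° − 28.8°/2) = 0.3498.
P_a = ½K_aγH² = 0.5×0.3498×21.0×8.4² = 259.1 kN/m, acting at H/3 = 2.800 m above the base.
Overturning moment M_o = P_a × H/3 = 259.1 × 2.800 = 725.5.
Resisting moment M_r = W × 2.88 = 679.4 × 2.88 = 1957.
FS_overturning = M_r/M_o = 1957/725.5 = 2.697.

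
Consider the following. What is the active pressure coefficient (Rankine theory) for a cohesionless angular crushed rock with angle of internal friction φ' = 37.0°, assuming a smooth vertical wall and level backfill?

K_a = tan²(45° − φ/2) = tan²(26.50°) = 0.2486.

0.249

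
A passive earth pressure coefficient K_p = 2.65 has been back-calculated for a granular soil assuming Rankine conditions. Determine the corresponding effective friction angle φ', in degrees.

K_p = (1+sin φ)/(1−sin φ) ⇒ sin φ = (K_p − 1)/(K_p + 1) = 0.4521.
φ = arcsin(0.4521) = 26.88°.

26.9°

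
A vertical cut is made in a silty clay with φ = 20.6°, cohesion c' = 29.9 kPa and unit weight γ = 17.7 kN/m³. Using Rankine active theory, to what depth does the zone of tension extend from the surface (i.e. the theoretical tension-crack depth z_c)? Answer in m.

K_a = tan²(45° − 20.6°/2) = 0.4795; √K_a = 0.6924.
The active pressure is zero where K_a γ z = 2c√K_a, so z_c = 2c/(γ√K_a) = 2×29.9/(17.7×0.6924) = 4.879 m.

4.88 m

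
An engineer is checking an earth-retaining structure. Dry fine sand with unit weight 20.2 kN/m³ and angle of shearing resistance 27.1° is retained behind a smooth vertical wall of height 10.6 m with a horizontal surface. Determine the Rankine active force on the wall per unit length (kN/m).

K_a = tan²(45° − φ/2) = 0.3741.
P_a = ½ K_a γ H² = 0.5 × 0.3741 × 20.2 × 10.6² = 424.5 kN/m.

424 kN/m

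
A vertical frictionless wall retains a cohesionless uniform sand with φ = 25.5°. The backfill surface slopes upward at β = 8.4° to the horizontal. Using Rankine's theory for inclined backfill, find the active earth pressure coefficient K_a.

K_a = cos β · (cos β − √(cos²β − cos²φ)) / (cos β + √(cos²β − cos²φ)).
cos β = 0.9893, cos φ = 0.9026, √(cos²β − cos²φ) = 0.4050.
K_a = 0.9893 × (0.9893 − 0.4050)/(0.9893 + 0.4050) = 0.4146.

0.415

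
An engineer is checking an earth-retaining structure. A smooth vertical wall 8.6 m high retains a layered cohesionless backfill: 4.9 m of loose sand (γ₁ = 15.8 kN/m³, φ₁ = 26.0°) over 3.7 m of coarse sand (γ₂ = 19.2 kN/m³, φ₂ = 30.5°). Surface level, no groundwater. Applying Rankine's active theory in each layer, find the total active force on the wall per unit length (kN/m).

211 kN/m

K_a1 = tan²(45°−26.0°/2) = 0.3905; K_a2 = tan²(45°−30.5°/2) = 0.3267.
Layer 1: σ at base = K_a1 γ₁ h₁ = 30.23 kPa; P₁ = ½×30.23×4.9 = 74.06.
Layer 2: σ_v at top = γ₁h₁ = 77.42; σ_h top = K_a2×77.42 = 25.29; σ_h base = K_a2×(77.42+19.2×3.7) = 48.50.
P₂ = ½(25.29+48.50)×3.7 = 136.5. Total P_a = 74.06+136.5 = 210.6 kN/m.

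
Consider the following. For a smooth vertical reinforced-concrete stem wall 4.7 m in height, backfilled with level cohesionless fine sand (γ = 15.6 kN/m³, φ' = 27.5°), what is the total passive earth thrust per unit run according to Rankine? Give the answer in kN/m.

K_p = tan²(45° + φ/2) = 2.716.
P_p = ½ K_p γ H² = 0.5 × 2.716 × 15.6 × 4.7² = 467.9 kN/m.

468 kN/m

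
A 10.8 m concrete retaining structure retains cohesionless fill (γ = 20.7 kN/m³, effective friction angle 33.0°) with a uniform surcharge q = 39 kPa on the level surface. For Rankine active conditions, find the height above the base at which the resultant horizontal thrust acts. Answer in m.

K_a = 0.2948.
Triangular part P₁ = ½K_aγH² = 355.9 at H/3 = 3.600 m; rectangular part P₂ = K_a q H = 124.2 at H/2 = 5.400 m.
ȳ = (P₁·3.600 + P₂·5.400)/(P₁+P₂) = 4.066 m.

4.07 m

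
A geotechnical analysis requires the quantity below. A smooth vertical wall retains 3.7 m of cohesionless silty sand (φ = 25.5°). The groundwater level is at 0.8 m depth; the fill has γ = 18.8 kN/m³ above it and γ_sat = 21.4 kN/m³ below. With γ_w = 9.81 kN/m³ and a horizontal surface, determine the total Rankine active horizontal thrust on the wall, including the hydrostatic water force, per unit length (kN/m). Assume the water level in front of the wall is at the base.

K_a = tan²(45° − φ/2) = 0.3981.
γ' = 21.4 − 9.81 = 11.59 kN/m³. Depth below WT = 2.9 m.
σ'_h at WT = K_a γ d_w = 5.987 kPa; at base = 5.987 + K_a γ' × 2.9 = 19.37 kPa.
P₁ (0–0.8 m) = ½×5.987×0.8 = 2.395. P₂ (0.8–3.7 m) = ½(5.987+19.37)×2.9 = 36.77.
P_w = ½ γ_w h₂² = 0.5×9.81×2.9² = 41.25. Total = 2.395+36.77+41.25 = 80.41 kN/m.

80.4 kN/m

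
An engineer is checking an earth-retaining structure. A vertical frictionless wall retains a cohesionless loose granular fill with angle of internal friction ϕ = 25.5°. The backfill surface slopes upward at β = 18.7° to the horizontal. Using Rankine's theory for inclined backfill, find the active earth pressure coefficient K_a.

K_a = cos β · (cos β − √(cos²β − cos²φ)) / (cos β + √(cos²β − cos²φ)).
cos β = 0.9472, cos φ = 0.9026, √(cos²β − cos²φ) = 0.2873.
K_a = 0.9472 × (0.9472 − 0.2873)/(0.9472 + 0.2873) = 0.5063.

0.506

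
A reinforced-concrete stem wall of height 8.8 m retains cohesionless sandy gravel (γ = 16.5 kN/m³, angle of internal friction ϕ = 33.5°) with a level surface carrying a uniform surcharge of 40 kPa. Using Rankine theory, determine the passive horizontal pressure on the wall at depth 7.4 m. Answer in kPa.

561 kPa

K_p = (1 + sin φ)/(1 − sin φ) = 3.464.
σ_v = γz + q = 16.5 × 7.4 + 40 = 162.1 kPa.
σ_h = K_p σ_v = 3.464 × 162.1 = 561.5 kPa.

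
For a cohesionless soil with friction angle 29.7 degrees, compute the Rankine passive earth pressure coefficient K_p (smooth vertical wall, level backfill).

K_p = (1 + sin φ)/(1 − sin φ) = tan²(45° + 29.7°/2) = 2.964.

2.96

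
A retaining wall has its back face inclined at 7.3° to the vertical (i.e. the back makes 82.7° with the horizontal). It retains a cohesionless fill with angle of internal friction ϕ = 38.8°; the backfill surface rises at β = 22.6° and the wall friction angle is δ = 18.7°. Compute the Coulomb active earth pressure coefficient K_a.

K_a = sin²(α+φ) / [sin²α · sin(α−δ) · (1 + √{sin(φ+δ)sin(φ−β) / (sin(α−δ)sin(α+β))})²].
With α = 82.7°, φ = 38.8°, δ = 18.7°, β = 22.6°: K_a = 0.3554.

0.355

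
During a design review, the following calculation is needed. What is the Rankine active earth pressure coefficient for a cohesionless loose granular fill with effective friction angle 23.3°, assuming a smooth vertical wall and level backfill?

0.433

K_a = (1 − sin φ)/(1 + sin φ) = (1 − sin 23.3°)/(1 + sin 23.3°) = 0.4331.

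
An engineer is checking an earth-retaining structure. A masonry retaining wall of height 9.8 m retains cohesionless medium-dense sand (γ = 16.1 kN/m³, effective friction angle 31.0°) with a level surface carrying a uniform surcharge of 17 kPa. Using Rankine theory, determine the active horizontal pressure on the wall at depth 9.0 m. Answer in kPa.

K_a = (1 − sin φ)/(1 + sin φ) = 0.3201.
σ_v = γz + q = 16.1 × 9.0 + 17 = 161.9 kPa.
σ_h = K_a σ_v = 0.3201 × 161.9 = 51.82 kPa.

51.8 kPa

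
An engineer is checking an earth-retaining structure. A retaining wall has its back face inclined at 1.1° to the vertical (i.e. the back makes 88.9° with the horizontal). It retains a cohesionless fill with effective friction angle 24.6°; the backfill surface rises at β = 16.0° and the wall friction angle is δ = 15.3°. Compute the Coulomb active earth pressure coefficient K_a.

0.502

K_a = sin²(α+φ) / [sin²α · sin(α−δ) · (1 + √{sin(φ+δ)sin(φ−β) / (sin(α−δ)sin(α+β))})²].
With α = 88.9°, φ = 24.6°, δ = 15.3°, β = 16.0°: K_a = 0.5021.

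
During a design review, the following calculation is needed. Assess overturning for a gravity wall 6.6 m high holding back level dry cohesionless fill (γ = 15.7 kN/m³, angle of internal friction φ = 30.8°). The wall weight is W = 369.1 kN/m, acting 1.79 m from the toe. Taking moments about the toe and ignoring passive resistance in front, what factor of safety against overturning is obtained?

2.72

K_a = tan²(45° − 30.8°/2) = 0.3227.
P_a = ½K_aγH² = 0.5×0.3227×15.7×6.6² = 110.4 kN/m, acting at H/3 = 2.200 m above the base.
Overturning moment M_o = P_a × H/3 = 110.4 × 2.200 = 242.8.
Resisting moment M_r = W × 1.79 = 369.1 × 1.79 = 660.7.
FS_overturning = M_r/M_o = 660.7/242.8 = 2.721.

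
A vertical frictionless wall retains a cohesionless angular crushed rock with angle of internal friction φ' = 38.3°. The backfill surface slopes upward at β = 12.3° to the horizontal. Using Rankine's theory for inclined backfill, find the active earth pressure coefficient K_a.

0.248

K_a = cos β · (cos β − √(cos²β − cos²φ)) / (cos β + √(cos²β − cos²φ)).
cos β = 0.9770, cos φ = 0.7848, √(cos²β − cos²φ) = 0.5820.
K_a = 0.9770 × (0.9770 − 0.5820)/(0.9770 + 0.5820) = 0.2476.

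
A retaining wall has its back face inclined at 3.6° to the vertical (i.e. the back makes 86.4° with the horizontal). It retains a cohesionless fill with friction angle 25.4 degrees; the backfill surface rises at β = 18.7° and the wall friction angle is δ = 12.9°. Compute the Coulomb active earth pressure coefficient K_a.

0.551

K_a = sin²(α+φ) / [sin²α · sin(α−δ) · (1 + √{sin(φ+δ)sin(φ−β) / (sin(α−δ)sin(α+β))})²].
With α = 86.4°, φ = 25.4°, δ = 12.9°, β = 18.7°: K_a = 0.5514.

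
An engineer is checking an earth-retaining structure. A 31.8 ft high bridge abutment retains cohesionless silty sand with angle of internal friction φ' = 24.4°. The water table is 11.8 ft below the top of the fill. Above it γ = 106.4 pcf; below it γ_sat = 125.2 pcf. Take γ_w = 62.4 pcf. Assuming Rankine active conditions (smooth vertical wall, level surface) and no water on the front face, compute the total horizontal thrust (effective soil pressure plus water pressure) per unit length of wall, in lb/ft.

31200 lb/ft

K_a = tan²(45° − φ/2) = 0.4153.
γ' = 125.2 − 62.4 = 62.80 pcf. Depth below WT = 20.0 ft.
σ'_h at WT = K_a γ d_w = 521.4 psf; at base = 521.4 + K_a γ' × 20.0 = 1043 psf.
P₁ (0–11.8 ft) = ½×521.4×11.8 = 3077. P₂ (11.8–31.8 ft) = ½(521.4+1043)×20.0 = 15650.
P_w = ½ γ_w h₂² = 0.5×62.4×20.0² = 12480. Total = 3077+15650+12480 = 31200 lb/ft.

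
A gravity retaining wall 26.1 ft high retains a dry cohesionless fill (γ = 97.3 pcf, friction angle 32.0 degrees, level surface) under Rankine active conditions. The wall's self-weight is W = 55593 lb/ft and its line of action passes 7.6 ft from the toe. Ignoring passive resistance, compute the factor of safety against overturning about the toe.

K_a = tan²(45° − 32.0°/2) = 0.3073.
P_a = ½K_aγH² = 0.5×0.3073×97.3×26.1² = 10180 lb/ft, acting at H/3 = 8.700 ft above the base.
Overturning moment M_o = P_a × H/3 = 10180 × 8.700 = 88590.
Resisting moment M_r = W × 7.6 = 55593 × 7.6 = 422500.
FS_overturning = M_r/M_o = 422500/88590 = 4.769.

4.77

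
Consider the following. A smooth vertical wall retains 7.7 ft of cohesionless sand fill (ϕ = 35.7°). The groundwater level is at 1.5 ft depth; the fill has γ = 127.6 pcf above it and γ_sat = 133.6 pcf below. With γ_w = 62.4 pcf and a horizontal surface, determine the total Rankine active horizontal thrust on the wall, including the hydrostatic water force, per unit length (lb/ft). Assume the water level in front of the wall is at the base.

K_a = tan²(45° − φ/2) = 0.2630.
γ' = 133.6 − 62.4 = 71.20 pcf. Depth below WT = 6.2 ft.
σ'_h at WT = K_a γ d_w = 50.34 psf; at base = 50.34 + K_a γ' × 6.2 = 166.4 psf.
P₁ (0–1.5 ft) = ½×50.34×1.5 = 37.75. P₂ (1.5–7.7 ft) = ½(50.34+166.4)×6.2 = 672.0.
P_w = ½ γ_w h₂² = 0.5×62.4×6.2² = 1199. Total = 37.75+672.0+1199 = 1909 lb/ft.

1910 lb/ft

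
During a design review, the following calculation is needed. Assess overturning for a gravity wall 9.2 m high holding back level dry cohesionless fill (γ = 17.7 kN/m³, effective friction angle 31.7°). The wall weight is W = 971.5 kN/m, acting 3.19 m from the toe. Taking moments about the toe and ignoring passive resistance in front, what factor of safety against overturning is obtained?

K_a = tan²(45° − 31.7°/2) = 0.3111.
P_a = ½K_aγH² = 0.5×0.3111×17.7×9.2² = 233.0 kN/m, acting at H/3 = 3.067 m above the base.
Overturning moment M_o = P_a × H/3 = 233.0 × 3.067 = 714.6.
Resisting moment M_r = W × 3.19 = 971.5 × 3.19 = 3099.
FS_overturning = M_r/M_o = 3099/714.6 = 4.337.

4.34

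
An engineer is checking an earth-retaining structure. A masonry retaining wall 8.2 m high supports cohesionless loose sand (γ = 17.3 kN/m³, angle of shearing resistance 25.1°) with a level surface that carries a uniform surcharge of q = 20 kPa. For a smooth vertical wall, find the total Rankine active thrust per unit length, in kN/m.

301 kN/m

K_a = tan²(45° − φ/2) = 0.4043.
Soil triangle: ½ K_a γ H² = 0.5×0.4043×17.3×8.2² = 235.2 kN/m.
Surcharge rectangle: K_a q H = 0.4043×20×8.2 = 66.30 kN/m.
Total = 235.2 + 66.30 = 301.5 kN/m.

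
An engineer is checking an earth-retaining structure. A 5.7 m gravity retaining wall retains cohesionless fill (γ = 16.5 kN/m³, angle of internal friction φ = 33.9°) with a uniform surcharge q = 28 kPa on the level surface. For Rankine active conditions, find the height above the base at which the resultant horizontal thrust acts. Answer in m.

K_a = 0.2839.
Triangular part P₁ = ½K_aγH² = 76.10 at H/3 = 1.900 m; rectangular part P₂ = K_a q H = 45.31 at H/2 = 2.850 m.
ȳ = (P₁·1.900 + P₂·2.850)/(P₁+P₂) = 2.255 m.

2.25 m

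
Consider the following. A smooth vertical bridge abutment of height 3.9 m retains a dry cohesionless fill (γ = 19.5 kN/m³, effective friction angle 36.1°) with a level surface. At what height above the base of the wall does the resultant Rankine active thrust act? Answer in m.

K_a = 0.2585.
The pressure distribution is triangular, so the resultant acts at H/3 above the base = 3.9/3 = 1.300 m.

1.30 m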